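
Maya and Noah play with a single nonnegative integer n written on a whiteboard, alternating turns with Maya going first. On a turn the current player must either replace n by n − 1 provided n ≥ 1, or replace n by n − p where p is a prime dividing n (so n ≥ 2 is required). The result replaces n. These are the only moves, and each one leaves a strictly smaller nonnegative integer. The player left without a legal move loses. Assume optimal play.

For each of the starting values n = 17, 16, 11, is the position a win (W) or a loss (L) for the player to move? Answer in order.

Build the W/L table. Terminal = L. A non-terminal position is W if it has a move to some L; otherwise it is L.
n=0: no move → L
n=1: reaches L-position 0 → W
n=2: reaches L-position 0 → W
n=3: reaches L-position 0 → W
n=4: only reaches 2(W), 3(W), all W → L
n=5: reaches L-position 0 → W
n=6: reaches L-position 4 → W
n=7: reaches L-position 0 → W
n=8: only reaches 6(W), 7(W), all W → L
n=9: reaches L-position 8 → W
n=10: reaches L-position 8 → W
n=11: reaches L-position 0 → W
n=12: only reaches 9(W), 10(W), 11(W), all W → L
n=13: reaches L-position 0 → W
n=14: reaches L-position 12 → W
n=15: reaches L-position 12 → W
n=16: only reaches 14(W), 15(W), all W → L
n=17: reaches L-position 0 → W

17: W, 16: L, 11: W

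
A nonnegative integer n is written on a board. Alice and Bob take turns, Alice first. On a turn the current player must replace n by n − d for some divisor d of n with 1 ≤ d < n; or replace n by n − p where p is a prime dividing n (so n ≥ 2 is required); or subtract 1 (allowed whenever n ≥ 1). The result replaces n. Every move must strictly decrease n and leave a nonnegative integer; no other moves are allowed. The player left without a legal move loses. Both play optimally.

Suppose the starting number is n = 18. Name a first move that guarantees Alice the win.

Compute win/loss labels from the base case upward. A position with no move is L. Any other position is W if it can reach an L in one move, else L.
n=0: no move → L
n=1: reaches L-position 0 → W
n=2: reaches L-position 0 → W
n=3: reaches L-position 0 → W
n=4: only reaches 2(W), 3(W), all W → L
n=5: reaches L-position 0 → W
n=6: reaches L-position 4 → W
n=7: reaches L-position 0 → W
n=8: reaches L-position 4 → W
n=9: only reaches 6(W), 8(W), all W → L
n=10: reaches L-position 9 → W
n=11: reaches L-position 0 → W
n=12: reaches L-position 9 → W
n=13: reaches L-position 0 → W
n=14: only reaches 7(W), 12(W), 13(W), all W → L
n=15: reaches L-position 14 → W
n=16: reaches L-position 14 → W
n=17: reaches L-position 0 → W
n=18: reaches L-position 9 → W
From 18, the L positions reachable in one move are: 9.

Move to 9.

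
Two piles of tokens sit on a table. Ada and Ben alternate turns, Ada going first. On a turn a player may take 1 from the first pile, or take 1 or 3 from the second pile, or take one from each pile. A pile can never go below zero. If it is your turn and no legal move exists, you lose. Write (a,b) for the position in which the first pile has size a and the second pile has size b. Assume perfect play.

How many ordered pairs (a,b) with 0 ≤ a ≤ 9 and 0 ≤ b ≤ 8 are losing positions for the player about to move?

25

Classify positions by backward induction: terminal positions (no move available) are L. From any other position, the mover wins iff some move reaches an L.
Every move lowers a or b (never raises either), so fill the grid row by row in increasing a, and left to right within a row: each cell's successors are then already labelled.
      b=0  b=1  b=2  b=3  b=4  b=5  b=6  b=7  b=8
a=0:    L    W    L    W    L    W    L    W    L
a=1:    W    W    W    W    W    W    W    W    W
a=2:    L    W    L    W    L    W    L    W    L
a=3:    W    W    W    W    W    W    W    W    W
a=4:    L    W    L    W    L    W    L    W    L
a=5:    W    W    W    W    W    W    W    W    W
a=6:    L    W    L    W    L    W    L    W    L
a=7:    W    W    W    W    W    W    W    W    W
a=8:    L    W    L    W    L    W    L    W    L
a=9:    W    W    W    W    W    W    W    W    W
Cells with no legal move (terminal, hence L): (0,0).
The remaining L cells, each justified by listing all of its moves:
(0,2): only reaches (0,1)(W), which is W → L
(0,4): only reaches (0,3)(W), (0,1)(W), all W → L
(0,6): only reaches (0,5)(W), (0,3)(W), all W → L
(0,8): only reaches (0,7)(W), (0,5)(W), all W → L
(2,0): only reaches (1,0)(W), which is W → L
(2,2): only reaches (1,2)(W), (2,1)(W), (1,1)(W), all W → L
(2,4): only reaches (1,4)(W), (2,3)(W), (2,1)(W), (1,3)(W), all W → L
(2,6): only reaches (1,6)(W), (2,5)(W), (2,3)(W), (1,5)(W), all W → L
(2,8): only reaches (1,8)(W), (2,7)(W), (2,5)(W), (1,7)(W), all W → L
(4,0): only reaches (3,0)(W), which is W → L
(4,2): only reaches (3,2)(W), (4,1)(W), (3,1)(W), all W → L
(4,4): only reaches (3,4)(W), (4,3)(W), (4,1)(W), (3,3)(W), all W → L
(4,6): only reaches (3,6)(W), (4,5)(W), (4,3)(W), (3,5)(W), all W → L
(4,8): only reaches (3,8)(W), (4,7)(W), (4,5)(W), (3,7)(W), all W → L
(6,0): only reaches (5,0)(W), which is W → L
(6,2): only reaches (5,2)(W), (6,1)(W), (5,1)(W), all W → L
(6,4): only reaches (5,4)(W), (6,3)(W), (6,1)(W), (5,3)(W), all W → L
(6,6): only reaches (5,6)(W), (6,5)(W), (6,3)(W), (5,5)(W), all W → L
(6,8): only reaches (5,8)(W), (6,7)(W), (6,5)(W), (5,7)(W), all W → L
(8,0): only reaches (7,0)(W), which is W → L
(8,2): only reaches (7,2)(W), (8,1)(W), (7,1)(W), all W → L
(8,4): only reaches (7,4)(W), (8,3)(W), (8,1)(W), (7,3)(W), all W → L
(8,6): only reaches (7,6)(W), (8,5)(W), (8,3)(W), (7,5)(W), all W → L
(8,8): only reaches (7,8)(W), (8,7)(W), (8,5)(W), (7,7)(W), all W → L
Every other cell has at least one move into one of the L cells above, so it is W.
L cells per row: a=0: 5, a=1: 0, a=2: 5, a=3: 0, a=4: 5, a=5: 0, a=6: 5, a=7: 0, a=8: 5, a=9: 0; total 25.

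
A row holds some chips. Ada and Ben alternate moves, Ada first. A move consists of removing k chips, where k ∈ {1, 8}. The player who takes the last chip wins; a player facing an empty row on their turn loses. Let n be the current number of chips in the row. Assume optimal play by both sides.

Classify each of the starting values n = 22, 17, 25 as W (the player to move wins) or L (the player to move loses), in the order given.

Classify positions by backward induction: terminal positions (no move available) are L. From any other position, the mover wins iff some move reaches an L.
n=0: no move → L
n=1: W (go to 0, an L position)
n=2: L (sole option 1(W) is W)
n=3: W (go to 2, an L position)
n=4: L (sole option 3(W) is W)
n=5: W (go to 4, an L position)
n=6: L (sole option 5(W) is W)
n=7: W (go to 6, an L position)
n=8: W (go to 0, an L position)
n=9: L (options 8(W), 1(W) are all W)
n=10: W (go to 9, an L position)
n=11: L (options 10(W), 3(W) are all W)
n=12: W (go to 11, an L position)
n=13: L (options 12(W), 5(W) are all W)
n=14: W (go to 13, an L position)
n=15: L (options 14(W), 7(W) are all W)
n=16: W (go to 15, an L position)
n=17: W (go to 9, an L position)
n=18: L (options 17(W), 10(W) are all W)
n=19: W (go to 18, an L position)
n=20: L (options 19(W), 12(W) are all W)
n=21: W (go to 20, an L position)
n=22: L (options 21(W), 14(W) are all W)
n=23: W (go to 22, an L position)
n=24: L (options 23(W), 16(W) are all W)
n=25: W (go to 24, an L position)

22: L, 17: W, 25: W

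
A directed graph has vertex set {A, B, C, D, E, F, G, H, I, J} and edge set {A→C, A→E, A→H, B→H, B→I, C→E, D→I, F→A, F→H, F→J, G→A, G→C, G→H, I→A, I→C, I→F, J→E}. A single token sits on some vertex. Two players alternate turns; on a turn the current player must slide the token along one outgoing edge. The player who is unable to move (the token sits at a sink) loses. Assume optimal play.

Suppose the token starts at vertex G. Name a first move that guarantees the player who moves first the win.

Move to H.

Compute win/loss labels from the base case upward. A position with no move is L. Any other position is W if it can reach an L in one move, else L.
Every edge goes from a vertex to one that appears earlier in the order E, H, C, J, A, G, F, I, B, D, so processing vertices in that order labels each vertex after all of its successors.
E: no outgoing edge → L
H: no outgoing edge → L
C: can move to E, which is L ⇒ W
J: can move to E, which is L ⇒ W
A: can move to H, which is L ⇒ W
G: can move to H, which is L ⇒ W
F: can move to H, which is L ⇒ W
I: moves to F(W), A(W), C(W); every one is W ⇒ L
B: can move to I, which is L ⇒ W
D: can move to I, which is L ⇒ W
From G, the L positions reachable in one move are: H.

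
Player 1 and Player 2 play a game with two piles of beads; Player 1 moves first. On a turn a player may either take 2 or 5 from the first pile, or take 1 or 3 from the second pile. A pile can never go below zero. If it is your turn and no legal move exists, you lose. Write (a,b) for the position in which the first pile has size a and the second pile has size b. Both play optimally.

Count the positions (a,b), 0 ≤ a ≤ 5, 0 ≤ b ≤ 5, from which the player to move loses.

Label each position W (a win for the player to move) or L (a loss). A position with no legal move is L; any other position is W exactly when some move reaches an L, and L when every move reaches a W.
Every move lowers a or b (never raises either), so fill the grid row by row in increasing a, and left to right within a row: each cell's successors are then already labelled.
      b=0  b=1  b=2  b=3  b=4  b=5
a=0:    L    W    L    W    L    W
a=1:    L    W    L    W    L    W
a=2:    W    L    W    L    W    L
a=3:    W    L    W    L    W    L
a=4:    L    W    L    W    L    W
a=5:    W    W    W    W    W    W
Cells with no legal move (terminal, hence L): (0,0), (1,0).
The remaining L cells, each justified by listing all of its moves:
(0,2): →(0,1)(W) only, which is W, so L
(0,4): →(0,3)(W), (0,1)(W) — all W, so L
(1,2): →(1,1)(W) only, which is W, so L
(1,4): →(1,3)(W), (1,1)(W) — all W, so L
(2,1): →(0,1)(W), (2,0)(W) — all W, so L
(2,3): →(0,3)(W), (2,2)(W), (2,0)(W) — all W, so L
(2,5): →(0,5)(W), (2,4)(W), (2,2)(W) — all W, so L
(3,1): →(1,1)(W), (3,0)(W) — all W, so L
(3,3): →(1,3)(W), (3,2)(W), (3,0)(W) — all W, so L
(3,5): →(1,5)(W), (3,4)(W), (3,2)(W) — all W, so L
(4,0): →(2,0)(W) only, which is W, so L
(4,2): →(2,2)(W), (4,1)(W) — all W, so L
(4,4): →(2,4)(W), (4,3)(W), (4,1)(W) — all W, so L
Every other cell has at least one move into one of the L cells above, so it is W.
L cells per row: a=0: 3, a=1: 3, a=2: 3, a=3: 3, a=4: 3, a=5: 0; total 15.

15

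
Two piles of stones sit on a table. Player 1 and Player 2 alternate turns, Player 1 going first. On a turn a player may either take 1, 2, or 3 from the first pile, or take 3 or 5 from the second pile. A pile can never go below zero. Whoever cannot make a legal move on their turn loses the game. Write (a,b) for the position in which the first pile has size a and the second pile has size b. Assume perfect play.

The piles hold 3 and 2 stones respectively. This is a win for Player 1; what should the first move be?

Move to (0,2).

Use the standard recursion: the mover loses at a terminal position; elsewhere, the mover wins exactly when some move hands the opponent an L position.
No move ever increases a pile, so every position that can arise here has a ≤ 3 and b ≤ 2; it is enough to label the cells with 0 ≤ a ≤ 3 and 0 ≤ b ≤ 2.
Every move lowers a or b (never raises either), so fill the grid row by row in increasing a, and left to right within a row: each cell's successors are then already labelled.
      b=0  b=1  b=2
a=0:    L    L    L
a=1:    W    W    W
a=2:    W    W    W
a=3:    W    W    W
Cells with no legal move (terminal, hence L): (0,0), (0,1), (0,2).
Every other cell has at least one move into one of the L cells above, so it is W.
From (3,2), the L positions reachable in one move are: (0,2).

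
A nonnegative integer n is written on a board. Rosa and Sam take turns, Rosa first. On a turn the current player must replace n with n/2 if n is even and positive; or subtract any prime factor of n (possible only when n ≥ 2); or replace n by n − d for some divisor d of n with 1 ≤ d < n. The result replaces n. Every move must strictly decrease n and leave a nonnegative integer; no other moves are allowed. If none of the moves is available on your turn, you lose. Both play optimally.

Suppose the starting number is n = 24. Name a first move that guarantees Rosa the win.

Move to 20.

Use the standard recursion: the mover loses at a terminal position; elsewhere, the mover wins exactly when some move hands the opponent an L position.
n=0: no move → L
n=1: no move → L
n=2: can move to 0, which is L ⇒ W
n=3: can move to 0, which is L ⇒ W
n=4: moves to 2(W), 3(W); every one is W ⇒ L
n=5: can move to 0, which is L ⇒ W
n=6: can move to 4, which is L ⇒ W
n=7: can move to 0, which is L ⇒ W
n=8: can move to 4, which is L ⇒ W
n=9: moves to 6(W), 8(W); every one is W ⇒ L
n=10: can move to 9, which is L ⇒ W
n=11: can move to 0, which is L ⇒ W
n=12: can move to 9, which is L ⇒ W
n=13: can move to 0, which is L ⇒ W
n=14: moves to 7(W), 12(W), 13(W); every one is W ⇒ L
n=15: can move to 14, which is L ⇒ W
n=16: can move to 14, which is L ⇒ W
n=17: can move to 0, which is L ⇒ W
n=18: can move to 9, which is L ⇒ W
n=19: can move to 0, which is L ⇒ W
n=20: moves to 10(W), 15(W), 16(W), 18(W), 19(W); every one is W ⇒ L
n=21: can move to 14, which is L ⇒ W
n=22: can move to 20, which is L ⇒ W
n=23: can move to 0, which is L ⇒ W
n=24: can move to 20, which is L ⇒ W
From 24, the L positions reachable in one move are: 20.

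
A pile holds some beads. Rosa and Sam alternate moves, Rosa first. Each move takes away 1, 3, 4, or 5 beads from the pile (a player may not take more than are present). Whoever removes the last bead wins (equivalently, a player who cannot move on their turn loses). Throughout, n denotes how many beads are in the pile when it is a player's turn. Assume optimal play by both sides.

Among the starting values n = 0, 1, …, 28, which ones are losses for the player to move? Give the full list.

0, 2, 8, 10, 16, 18, 24, 26

Work bottom-up. With no move the player to move loses. Otherwise the position is W if at least one move leads to an L position for the opponent, and L if every move leads to a W.
n=0: no move → L
n=1: →0(L), so W
n=2: →1(W) only, which is W, so L
n=3: →2(L), so W
n=4: →0(L), so W
n=5: →2(L), so W
n=6: →2(L), so W
n=7: →2(L), so W
n=8: →7(W), 5(W), 4(W), 3(W) — all W, so L
n=9: →8(L), so W
n=10: →9(W), 7(W), 6(W), 5(W) — all W, so L
n=11: →10(L), so W
n=12: →8(L), so W
n=13: →10(L), so W
n=14: →10(L), so W
n=15: →10(L), so W
n=16: →15(W), 13(W), 12(W), 11(W) — all W, so L
n=17: →16(L), so W
n=18: →17(W), 15(W), 14(W), 13(W) — all W, so L
n=19: →18(L), so W
n=20: →16(L), so W
n=21: →18(L), so W
n=22: →18(L), so W
n=23: →18(L), so W
n=24: →23(W), 21(W), 20(W), 19(W) — all W, so L
n=25: →24(L), so W
n=26: →25(W), 23(W), 22(W), 21(W) — all W, so L
n=27: →26(L), so W
n=28: →24(L), so W
Reading off the rows marked L gives the requested list; there are 8 such values of n.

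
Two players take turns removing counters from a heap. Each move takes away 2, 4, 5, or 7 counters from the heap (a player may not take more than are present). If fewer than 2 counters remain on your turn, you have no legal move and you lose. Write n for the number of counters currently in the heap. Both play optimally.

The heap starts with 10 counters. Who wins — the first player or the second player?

Positions with no move are L. A position that does have a move is losing for the player to move precisely when every available move leads to a winning position for the opponent. Fill in the labels:
n=0: no move → L
n=1: no move → L
n=2: W (go to 0, an L position)
n=3: W (go to 1, an L position)
n=4: W (go to 0, an L position)
n=5: W (go to 1, an L position)
n=6: W (go to 1, an L position)
n=7: W (go to 0, an L position)
n=8: W (go to 1, an L position)
n=9: L (options 7(W), 5(W), 4(W), 2(W) are all W)
n=10: L (options 8(W), 6(W), 5(W), 3(W) are all W)
The starting position 10 is L: whatever the player to move does, the opponent receives a W position.

The second player wins.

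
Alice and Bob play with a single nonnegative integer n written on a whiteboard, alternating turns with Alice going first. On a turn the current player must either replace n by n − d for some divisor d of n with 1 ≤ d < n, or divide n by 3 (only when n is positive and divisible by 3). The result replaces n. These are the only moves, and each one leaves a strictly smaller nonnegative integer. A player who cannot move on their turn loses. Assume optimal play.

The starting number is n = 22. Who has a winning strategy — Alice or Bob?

Alice wins.

Classify positions by backward induction: terminal positions (no move available) are L. From any other position, the mover wins iff some move reaches an L.
n=0: no move → L
n=1: no move → L
n=2: can move to 1, which is L ⇒ W
n=3: can move to 1, which is L ⇒ W
n=4: moves to 2(W), 3(W); every one is W ⇒ L
n=5: can move to 4, which is L ⇒ W
n=6: can move to 4, which is L ⇒ W
n=7: the only move is to 6(W), a W ⇒ L
n=8: can move to 4, which is L ⇒ W
n=9: moves to 3(W), 6(W), 8(W); every one is W ⇒ L
n=10: can move to 9, which is L ⇒ W
n=11: the only move is to 10(W), a W ⇒ L
n=12: can move to 4, which is L ⇒ W
n=13: the only move is to 12(W), a W ⇒ L
n=14: can move to 7, which is L ⇒ W
n=15: moves to 5(W), 10(W), 12(W), 14(W); every one is W ⇒ L
n=16: can move to 15, which is L ⇒ W
n=17: the only move is to 16(W), a W ⇒ L
n=18: can move to 9, which is L ⇒ W
n=19: the only move is to 18(W), a W ⇒ L
n=20: can move to 15, which is L ⇒ W
n=21: can move to 7, which is L ⇒ W
n=22: can move to 11, which is L ⇒ W
From 22 Alice can move to 11, reaching an L position.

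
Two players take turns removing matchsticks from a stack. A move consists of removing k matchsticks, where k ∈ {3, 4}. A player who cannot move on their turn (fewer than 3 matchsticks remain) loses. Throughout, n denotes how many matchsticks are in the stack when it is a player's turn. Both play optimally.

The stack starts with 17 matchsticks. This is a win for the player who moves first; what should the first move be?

Label each position W (a win for the player to move) or L (a loss). A position with no legal move is L; any other position is W exactly when some move reaches an L, and L when every move reaches a W.
n=0: no move → L
n=1: no move → L
n=2: no move → L
n=3: can move to 0, which is L ⇒ W
n=4: can move to 1, which is L ⇒ W
n=5: can move to 2, which is L ⇒ W
n=6: can move to 2, which is L ⇒ W
n=7: moves to 4(W), 3(W); every one is W ⇒ L
n=8: moves to 5(W), 4(W); every one is W ⇒ L
n=9: moves to 6(W), 5(W); every one is W ⇒ L
n=10: can move to 7, which is L ⇒ W
n=11: can move to 8, which is L ⇒ W
n=12: can move to 9, which is L ⇒ W
n=13: can move to 9, which is L ⇒ W
n=14: moves to 11(W), 10(W); every one is W ⇒ L
n=15: moves to 12(W), 11(W); every one is W ⇒ L
n=16: moves to 13(W), 12(W); every one is W ⇒ L
n=17: can move to 14, which is L ⇒ W
From 17, the L positions reachable in one move are: 14.

Remove 3, leaving 14.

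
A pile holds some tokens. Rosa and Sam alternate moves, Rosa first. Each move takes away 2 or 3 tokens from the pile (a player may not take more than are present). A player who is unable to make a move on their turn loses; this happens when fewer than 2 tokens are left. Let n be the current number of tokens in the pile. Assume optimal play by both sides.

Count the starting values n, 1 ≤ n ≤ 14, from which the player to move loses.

Classify positions by backward induction: terminal positions (no move available) are L. From any other position, the mover wins iff some move reaches an L.
n=0: no move → L
n=1: no move → L
n=2: →0(L), so W
n=3: →1(L), so W
n=4: →1(L), so W
n=5: →3(W), 2(W) — all W, so L
n=6: →4(W), 3(W) — all W, so L
n=7: →5(L), so W
n=8: →6(L), so W
n=9: →6(L), so W
n=10: →8(W), 7(W) — all W, so L
n=11: →9(W), 8(W) — all W, so L
n=12: →10(L), so W
n=13: →11(L), so W
n=14: →11(L), so W
L entries with 1 ≤ n ≤ 14 (n=0 is outside the asked range and is not counted): n = 1, 5, 6, 10, 11; that makes 5.

5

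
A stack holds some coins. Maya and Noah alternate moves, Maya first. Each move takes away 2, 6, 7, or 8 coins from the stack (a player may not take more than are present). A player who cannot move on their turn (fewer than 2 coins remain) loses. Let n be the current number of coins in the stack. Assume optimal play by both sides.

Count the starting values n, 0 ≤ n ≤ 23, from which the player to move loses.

Positions with no move are L. A position that does have a move is losing for the player to move precisely when every available move leads to a winning position for the opponent. Fill in the labels:
n=0: no move → L
n=1: no move → L
n=2: W (go to 0, an L position)
n=3: W (go to 1, an L position)
n=4: L (sole option 2(W) is W)
n=5: L (sole option 3(W) is W)
n=6: W (go to 4, an L position)
n=7: W (go to 5, an L position)
n=8: W (go to 1, an L position)
n=9: W (go to 1, an L position)
n=10: W (go to 4, an L position)
n=11: W (go to 5, an L position)
n=12: W (go to 5, an L position)
n=13: W (go to 5, an L position)
n=14: L (options 12(W), 8(W), 7(W), 6(W) are all W)
n=15: L (options 13(W), 9(W), 8(W), 7(W) are all W)
n=16: W (go to 14, an L position)
n=17: W (go to 15, an L position)
n=18: L (options 16(W), 12(W), 11(W), 10(W) are all W)
n=19: L (options 17(W), 13(W), 12(W), 11(W) are all W)
n=20: W (go to 18, an L position)
n=21: W (go to 19, an L position)
n=22: W (go to 15, an L position)
n=23: W (go to 15, an L position)
L entries with 0 ≤ n ≤ 23: n = 0, 1, 4, 5, 14, 15, 18, 19; that makes 8.

8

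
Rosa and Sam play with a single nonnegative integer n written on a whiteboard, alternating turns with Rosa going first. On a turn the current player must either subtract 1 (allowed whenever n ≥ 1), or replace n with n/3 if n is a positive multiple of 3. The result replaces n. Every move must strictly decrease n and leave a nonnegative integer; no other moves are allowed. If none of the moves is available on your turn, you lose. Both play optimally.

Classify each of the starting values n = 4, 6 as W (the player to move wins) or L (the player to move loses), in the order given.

Label each position W (a win for the player to move) or L (a loss). A position with no legal move is L; any other position is W exactly when some move reaches an L, and L when every move reaches a W.
n=0: no move → L
n=1: W (go to 0, an L position)
n=2: L (sole option 1(W) is W)
n=3: W (go to 2, an L position)
n=4: L (sole option 3(W) is W)
n=5: W (go to 4, an L position)
n=6: W (go to 2, an L position)

4: L, 6: W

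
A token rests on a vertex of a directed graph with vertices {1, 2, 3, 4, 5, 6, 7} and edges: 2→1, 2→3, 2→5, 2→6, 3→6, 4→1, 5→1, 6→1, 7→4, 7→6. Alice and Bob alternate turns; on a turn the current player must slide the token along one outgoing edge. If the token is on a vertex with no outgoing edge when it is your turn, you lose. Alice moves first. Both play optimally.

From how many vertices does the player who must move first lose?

3

Classify positions by backward induction: terminal positions (no move available) are L. From any other position, the mover wins iff some move reaches an L.
Every edge goes from a vertex to one that appears earlier in the order 1, 5, 6, 4, 3, 2, 7, so processing vertices in that order labels each vertex after all of its successors.
1: no outgoing edge → L
5: can move to 1, which is L ⇒ W
6: can move to 1, which is L ⇒ W
4: can move to 1, which is L ⇒ W
3: the only move is to 6(W), a W ⇒ L
2: can move to 3, which is L ⇒ W
7: moves to 4(W), 6(W); every one is W ⇒ L
The L vertices are 1, 3, 7; that is 3 in all.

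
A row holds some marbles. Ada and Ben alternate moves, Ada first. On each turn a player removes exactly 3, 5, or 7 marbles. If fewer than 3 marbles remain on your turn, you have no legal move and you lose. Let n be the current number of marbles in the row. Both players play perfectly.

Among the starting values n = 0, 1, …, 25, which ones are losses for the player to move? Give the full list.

0, 1, 2, 10, 11, 12, 20, 21, 22

Classify positions by backward induction: terminal positions (no move available) are L. From any other position, the mover wins iff some move reaches an L.
n=0: no move → L
n=1: no move → L
n=2: no move → L
n=3: reaches L-position 0 → W
n=4: reaches L-position 1 → W
n=5: reaches L-position 2 → W
n=6: reaches L-position 1 → W
n=7: reaches L-position 2 → W
n=8: reaches L-position 1 → W
n=9: reaches L-position 2 → W
n=10: only reaches 7(W), 5(W), 3(W), all W → L
n=11: only reaches 8(W), 6(W), 4(W), all W → L
n=12: only reaches 9(W), 7(W), 5(W), all W → L
n=13: reaches L-position 10 → W
n=14: reaches L-position 11 → W
n=15: reaches L-position 12 → W
n=16: reaches L-position 11 → W
n=17: reaches L-position 12 → W
n=18: reaches L-position 11 → W
n=19: reaches L-position 12 → W
n=20: only reaches 17(W), 15(W), 13(W), all W → L
n=21: only reaches 18(W), 16(W), 14(W), all W → L
n=22: only reaches 19(W), 17(W), 15(W), all W → L
n=23: reaches L-position 20 → W
n=24: reaches L-position 21 → W
n=25: reaches L-position 22 → W
The losing starting values of n are exactly the entries labelled L in this table (9 of them).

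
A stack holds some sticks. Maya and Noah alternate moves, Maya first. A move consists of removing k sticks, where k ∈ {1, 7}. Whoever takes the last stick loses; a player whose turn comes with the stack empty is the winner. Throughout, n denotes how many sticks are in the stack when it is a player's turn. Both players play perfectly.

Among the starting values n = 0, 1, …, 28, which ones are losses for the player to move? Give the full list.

1, 3, 5, 7, 9, 11, 13, 15, 17, 19, 21, 23, 25, 27

Compute win/loss labels from the base case upward. A position with no move is W. Any other position is W if it can reach an L in one move, else L.
n=0: no move; the opponent has just taken the last stick and therefore loses → W
n=1: →0(W) only, which is W, so L
n=2: →1(L), so W
n=3: →2(W) only, which is W, so L
n=4: →3(L), so W
n=5: →4(W) only, which is W, so L
n=6: →5(L), so W
n=7: →6(W), 0(W) — all W, so L
n=8: →7(L), so W
n=9: →8(W), 2(W) — all W, so L
n=10: →9(L), so W
n=11: →10(W), 4(W) — all W, so L
n=12: →11(L), so W
n=13: →12(W), 6(W) — all W, so L
n=14: →13(L), so W
n=15: →14(W), 8(W) — all W, so L
n=16: →15(L), so W
n=17: →16(W), 10(W) — all W, so L
n=18: →17(L), so W
n=19: →18(W), 12(W) — all W, so L
n=20: →19(L), so W
n=21: →20(W), 14(W) — all W, so L
n=22: →21(L), so W
n=23: →22(W), 16(W) — all W, so L
n=24: →23(L), so W
n=25: →24(W), 18(W) — all W, so L
n=26: →25(L), so W
n=27: →26(W), 20(W) — all W, so L
n=28: →27(L), so W
The losing starting values of n are exactly the entries labelled L in this table (14 of them).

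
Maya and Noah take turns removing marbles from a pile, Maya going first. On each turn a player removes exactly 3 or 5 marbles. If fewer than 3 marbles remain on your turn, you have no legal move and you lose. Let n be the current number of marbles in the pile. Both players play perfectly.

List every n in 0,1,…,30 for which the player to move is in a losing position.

0, 1, 2, 8, 9, 10, 16, 17, 18, 24, 25, 26

Work bottom-up. With no move the player to move loses. Otherwise the position is W if at least one move leads to an L position for the opponent, and L if every move leads to a W.
n=0: no move → L
n=1: no move → L
n=2: no move → L
n=3: W (go to 0, an L position)
n=4: W (go to 1, an L position)
n=5: W (go to 2, an L position)
n=6: W (go to 1, an L position)
n=7: W (go to 2, an L position)
n=8: L (options 5(W), 3(W) are all W)
n=9: L (options 6(W), 4(W) are all W)
n=10: L (options 7(W), 5(W) are all W)
n=11: W (go to 8, an L position)
n=12: W (go to 9, an L position)
n=13: W (go to 10, an L position)
n=14: W (go to 9, an L position)
n=15: W (go to 10, an L position)
n=16: L (options 13(W), 11(W) are all W)
n=17: L (options 14(W), 12(W) are all W)
n=18: L (options 15(W), 13(W) are all W)
n=19: W (go to 16, an L position)
n=20: W (go to 17, an L position)
n=21: W (go to 18, an L position)
n=22: W (go to 17, an L position)
n=23: W (go to 18, an L position)
n=24: L (options 21(W), 19(W) are all W)
n=25: L (options 22(W), 20(W) are all W)
n=26: L (options 23(W), 21(W) are all W)
n=27: W (go to 24, an L position)
n=28: W (go to 25, an L position)
n=29: W (go to 26, an L position)
n=30: W (go to 25, an L position)
Reading off the rows marked L gives the requested list; there are 12 such values of n.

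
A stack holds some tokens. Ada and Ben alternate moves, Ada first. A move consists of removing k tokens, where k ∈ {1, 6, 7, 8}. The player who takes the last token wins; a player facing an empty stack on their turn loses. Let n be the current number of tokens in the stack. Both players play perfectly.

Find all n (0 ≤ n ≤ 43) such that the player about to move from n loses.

0, 2, 4, 13, 15, 17, 26, 28, 30, 39, 41, 43

Use the standard recursion: the mover loses at a terminal position; elsewhere, the mover wins exactly when some move hands the opponent an L position.
n=0: no move → L
n=1: →0(L), so W
n=2: →1(W) only, which is W, so L
n=3: →2(L), so W
n=4: →3(W) only, which is W, so L
n=5: →4(L), so W
n=6: →0(L), so W
n=7: →0(L), so W
n=8: →2(L), so W
n=9: →2(L), so W
n=10: →4(L), so W
n=11: →4(L), so W
n=12: →4(L), so W
n=13: →12(W), 7(W), 6(W), 5(W) — all W, so L
n=14: →13(L), so W
n=15: →14(W), 9(W), 8(W), 7(W) — all W, so L
n=16: →15(L), so W
n=17: →16(W), 11(W), 10(W), 9(W) — all W, so L
n=18: →17(L), so W
n=19: →13(L), so W
n=20: →13(L), so W
n=21: →15(L), so W
n=22: →15(L), so W
n=23: →17(L), so W
n=24: →17(L), so W
n=25: →17(L), so W
n=26: →25(W), 20(W), 19(W), 18(W) — all W, so L
n=27: →26(L), so W
n=28: →27(W), 22(W), 21(W), 20(W) — all W, so L
n=29: →28(L), so W
n=30: →29(W), 24(W), 23(W), 22(W) — all W, so L
n=31: →30(L), so W
n=32: →26(L), so W
n=33: →26(L), so W
n=34: →28(L), so W
n=35: →28(L), so W
n=36: →30(L), so W
n=37: →30(L), so W
n=38: →30(L), so W
n=39: →38(W), 33(W), 32(W), 31(W) — all W, so L
n=40: →39(L), so W
n=41: →40(W), 35(W), 34(W), 33(W) — all W, so L
n=42: →41(L), so W
n=43: →42(W), 37(W), 36(W), 35(W) — all W, so L
The losing starting values of n are exactly the entries labelled L in this table (12 of them).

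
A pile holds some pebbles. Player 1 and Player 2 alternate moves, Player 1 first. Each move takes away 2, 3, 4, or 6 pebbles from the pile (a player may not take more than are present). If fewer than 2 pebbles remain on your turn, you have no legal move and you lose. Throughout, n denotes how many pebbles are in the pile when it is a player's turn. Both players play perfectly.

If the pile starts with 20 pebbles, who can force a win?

Player 1 wins.

Build the W/L table. Terminal = L. A non-terminal position is W if it has a move to some L; otherwise it is L.
n=0: no move → L
n=1: no move → L
n=2: can move to 0, which is L ⇒ W
n=3: can move to 1, which is L ⇒ W
n=4: can move to 1, which is L ⇒ W
n=5: can move to 1, which is L ⇒ W
n=6: can move to 0, which is L ⇒ W
n=7: can move to 1, which is L ⇒ W
n=8: moves to 6(W), 5(W), 4(W), 2(W); every one is W ⇒ L
n=9: moves to 7(W), 6(W), 5(W), 3(W); every one is W ⇒ L
n=10: can move to 8, which is L ⇒ W
n=11: can move to 9, which is L ⇒ W
n=12: can move to 9, which is L ⇒ W
n=13: can move to 9, which is L ⇒ W
n=14: can move to 8, which is L ⇒ W
n=15: can move to 9, which is L ⇒ W
n=16: moves to 14(W), 13(W), 12(W), 10(W); every one is W ⇒ L
n=17: moves to 15(W), 14(W), 13(W), 11(W); every one is W ⇒ L
n=18: can move to 16, which is L ⇒ W
n=19: can move to 17, which is L ⇒ W
n=20: can move to 17, which is L ⇒ W
The starting position 20 is W: Player 1 should remove 3, leaving 17, handing over an L position.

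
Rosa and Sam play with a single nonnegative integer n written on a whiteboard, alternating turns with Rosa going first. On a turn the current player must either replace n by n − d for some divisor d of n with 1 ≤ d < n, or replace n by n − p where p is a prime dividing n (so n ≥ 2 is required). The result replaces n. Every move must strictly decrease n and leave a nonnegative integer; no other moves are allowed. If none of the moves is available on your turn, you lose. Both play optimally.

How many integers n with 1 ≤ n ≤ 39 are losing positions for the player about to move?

9

Use the standard recursion: the mover loses at a terminal position; elsewhere, the mover wins exactly when some move hands the opponent an L position.
n=0: no move → L
n=1: no move → L
n=2: reaches L-position 0 → W
n=3: reaches L-position 0 → W
n=4: only reaches 2(W), 3(W), all W → L
n=5: reaches L-position 0 → W
n=6: reaches L-position 4 → W
n=7: reaches L-position 0 → W
n=8: reaches L-position 4 → W
n=9: only reaches 6(W), 8(W), all W → L
n=10: reaches L-position 9 → W
n=11: reaches L-position 0 → W
n=12: reaches L-position 9 → W
n=13: reaches L-position 0 → W
n=14: only reaches 7(W), 12(W), 13(W), all W → L
n=15: reaches L-position 14 → W
n=16: reaches L-position 14 → W
n=17: reaches L-position 0 → W
n=18: reaches L-position 9 → W
n=19: reaches L-position 0 → W
n=20: only reaches 10(W), 15(W), 16(W), 18(W), 19(W), all W → L
n=21: reaches L-position 14 → W
n=22: reaches L-position 20 → W
n=23: reaches L-position 0 → W
n=24: reaches L-position 20 → W
n=25: reaches L-position 20 → W
n=26: only reaches 13(W), 24(W), 25(W), all W → L
n=27: reaches L-position 26 → W
n=28: reaches L-position 14 → W
n=29: reaches L-position 0 → W
n=30: reaches L-position 20 → W
n=31: reaches L-position 0 → W
n=32: only reaches 16(W), 24(W), 28(W), 30(W), 31(W), all W → L
n=33: reaches L-position 32 → W
n=34: reaches L-position 32 → W
n=35: only reaches 28(W), 30(W), 34(W), all W → L
n=36: reaches L-position 32 → W
n=37: reaches L-position 0 → W
n=38: only reaches 19(W), 36(W), 37(W), all W → L
n=39: reaches L-position 26 → W
L entries with 1 ≤ n ≤ 39 (n=0 is outside the asked range and is not counted): n = 1, 4, 9, 14, 20, 26, 32, 35, 38; that makes 9.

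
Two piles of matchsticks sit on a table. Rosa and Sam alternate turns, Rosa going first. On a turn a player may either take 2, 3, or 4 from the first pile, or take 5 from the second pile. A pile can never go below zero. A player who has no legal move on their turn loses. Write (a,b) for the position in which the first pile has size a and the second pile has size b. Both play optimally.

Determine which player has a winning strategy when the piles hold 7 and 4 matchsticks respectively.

Sam wins.

Classify positions by backward induction: terminal positions (no move available) are L. From any other position, the mover wins iff some move reaches an L.
No move ever increases a pile, so every position that can arise here has a ≤ 7 and b ≤ 4; it is enough to label the cells with 0 ≤ a ≤ 7 and 0 ≤ b ≤ 4.
Every move lowers a or b (never raises either), so fill the grid row by row in increasing a, and left to right within a row: each cell's successors are then already labelled.
      b=0  b=1  b=2  b=3  b=4
a=0:    L    L    L    L    L
a=1:    L    L    L    L    L
a=2:    W    W    W    W    W
a=3:    W    W    W    W    W
a=4:    W    W    W    W    W
a=5:    W    W    W    W    W
a=6:    L    L    L    L    L
a=7:    L    L    L    L    L
Cells with no legal move (terminal, hence L): (0,0), (0,1), (0,2), (0,3), (0,4), (1,0), (1,1), (1,2), (1,3), (1,4).
The remaining L cells, each justified by listing all of its moves:
(6,0): L (options (4,0)(W), (3,0)(W), (2,0)(W) are all W)
(6,1): L (options (4,1)(W), (3,1)(W), (2,1)(W) are all W)
(6,2): L (options (4,2)(W), (3,2)(W), (2,2)(W) are all W)
(6,3): L (options (4,3)(W), (3,3)(W), (2,3)(W) are all W)
(6,4): L (options (4,4)(W), (3,4)(W), (2,4)(W) are all W)
(7,0): L (options (5,0)(W), (4,0)(W), (3,0)(W) are all W)
(7,1): L (options (5,1)(W), (4,1)(W), (3,1)(W) are all W)
(7,2): L (options (5,2)(W), (4,2)(W), (3,2)(W) are all W)
(7,3): L (options (5,3)(W), (4,3)(W), (3,3)(W) are all W)
(7,4): L (options (5,4)(W), (4,4)(W), (3,4)(W) are all W)
Every other cell has at least one move into one of the L cells above, so it is W.
Every move from (7,4) reaches a W position, so the mover loses.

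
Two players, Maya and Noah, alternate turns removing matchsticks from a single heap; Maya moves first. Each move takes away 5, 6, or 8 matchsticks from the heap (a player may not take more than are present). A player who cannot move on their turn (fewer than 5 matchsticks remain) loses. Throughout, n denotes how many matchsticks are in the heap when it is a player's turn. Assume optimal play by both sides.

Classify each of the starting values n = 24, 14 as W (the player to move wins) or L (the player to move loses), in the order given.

Compute win/loss labels from the base case upward. A position with no move is L. Any other position is W if it can reach an L in one move, else L.
n=0: no move → L
n=1: no move → L
n=2: no move → L
n=3: no move → L
n=4: no move → L
n=5: W (go to 0, an L position)
n=6: W (go to 1, an L position)
n=7: W (go to 2, an L position)
n=8: W (go to 3, an L position)
n=9: W (go to 4, an L position)
n=10: W (go to 4, an L position)
n=11: W (go to 3, an L position)
n=12: W (go to 4, an L position)
n=13: L (options 8(W), 7(W), 5(W) are all W)
n=14: L (options 9(W), 8(W), 6(W) are all W)
n=15: L (options 10(W), 9(W), 7(W) are all W)
n=16: L (options 11(W), 10(W), 8(W) are all W)
n=17: L (options 12(W), 11(W), 9(W) are all W)
n=18: W (go to 13, an L position)
n=19: W (go to 14, an L position)
n=20: W (go to 15, an L position)
n=21: W (go to 16, an L position)
n=22: W (go to 17, an L position)
n=23: W (go to 17, an L position)
n=24: W (go to 16, an L position)

24: W, 14: L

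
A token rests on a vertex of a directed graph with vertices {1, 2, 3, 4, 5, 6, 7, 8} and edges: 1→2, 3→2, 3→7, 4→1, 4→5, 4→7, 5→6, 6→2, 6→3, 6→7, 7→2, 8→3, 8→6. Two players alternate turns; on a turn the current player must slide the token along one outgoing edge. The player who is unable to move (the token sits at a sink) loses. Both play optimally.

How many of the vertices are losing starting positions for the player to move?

3

Use the standard recursion: the mover loses at a terminal position; elsewhere, the mover wins exactly when some move hands the opponent an L position.
Every edge goes from a vertex to one that appears earlier in the order 2, 7, 3, 6, 8, 1, 5, 4, so processing vertices in that order labels each vertex after all of its successors.
2: no outgoing edge → L
7: can move to 2, which is L ⇒ W
3: can move to 2, which is L ⇒ W
6: can move to 2, which is L ⇒ W
8: moves to 6(W), 3(W); every one is W ⇒ L
1: can move to 2, which is L ⇒ W
5: the only move is to 6(W), a W ⇒ L
4: can move to 5, which is L ⇒ W
The L vertices are 2, 5, 8; that is 3 in all.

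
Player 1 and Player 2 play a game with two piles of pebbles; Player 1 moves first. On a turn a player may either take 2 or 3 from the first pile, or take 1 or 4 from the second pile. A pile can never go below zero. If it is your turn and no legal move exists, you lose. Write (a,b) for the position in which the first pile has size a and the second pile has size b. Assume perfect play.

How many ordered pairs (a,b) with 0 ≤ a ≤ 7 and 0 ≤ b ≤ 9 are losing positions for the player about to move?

Work bottom-up. With no move the player to move loses. Otherwise the position is W if at least one move leads to an L position for the opponent, and L if every move leads to a W.
Every move lowers a or b (never raises either), so fill the grid row by row in increasing a, and left to right within a row: each cell's successors are then already labelled.
      b=0  b=1  b=2  b=3  b=4  b=5  b=6  b=7  b=8  b=9
a=0:    L    W    L    W    W    L    W    L    W    W
a=1:    L    W    L    W    W    L    W    L    W    W
a=2:    W    L    W    L    W    W    L    W    L    W
a=3:    W    L    W    L    W    W    L    W    L    W
a=4:    W    W    W    W    L    W    W    W    W    L
a=5:    L    W    L    W    W    L    W    L    W    W
a=6:    L    W    L    W    W    L    W    L    W    W
a=7:    W    L    W    L    W    W    L    W    L    W
Cells with no legal move (terminal, hence L): (0,0), (1,0).
The remaining L cells, each justified by listing all of its moves:
(0,2): →(0,1)(W) only, which is W, so L
(0,5): →(0,4)(W), (0,1)(W) — all W, so L
(0,7): →(0,6)(W), (0,3)(W) — all W, so L
(1,2): →(1,1)(W) only, which is W, so L
(1,5): →(1,4)(W), (1,1)(W) — all W, so L
(1,7): →(1,6)(W), (1,3)(W) — all W, so L
(2,1): →(0,1)(W), (2,0)(W) — all W, so L
(2,3): →(0,3)(W), (2,2)(W) — all W, so L
(2,6): →(0,6)(W), (2,5)(W), (2,2)(W) — all W, so L
(2,8): →(0,8)(W), (2,7)(W), (2,4)(W) — all W, so L
(3,1): →(1,1)(W), (0,1)(W), (3,0)(W) — all W, so L
(3,3): →(1,3)(W), (0,3)(W), (3,2)(W) — all W, so L
(3,6): →(1,6)(W), (0,6)(W), (3,5)(W), (3,2)(W) — all W, so L
(3,8): →(1,8)(W), (0,8)(W), (3,7)(W), (3,4)(W) — all W, so L
(4,4): →(2,4)(W), (1,4)(W), (4,3)(W), (4,0)(W) — all W, so L
(4,9): →(2,9)(W), (1,9)(W), (4,8)(W), (4,5)(W) — all W, so L
(5,0): →(3,0)(W), (2,0)(W) — all W, so L
(5,2): →(3,2)(W), (2,2)(W), (5,1)(W) — all W, so L
(5,5): →(3,5)(W), (2,5)(W), (5,4)(W), (5,1)(W) — all W, so L
(5,7): →(3,7)(W), (2,7)(W), (5,6)(W), (5,3)(W) — all W, so L
(6,0): →(4,0)(W), (3,0)(W) — all W, so L
(6,2): →(4,2)(W), (3,2)(W), (6,1)(W) — all W, so L
(6,5): →(4,5)(W), (3,5)(W), (6,4)(W), (6,1)(W) — all W, so L
(6,7): →(4,7)(W), (3,7)(W), (6,6)(W), (6,3)(W) — all W, so L
(7,1): →(5,1)(W), (4,1)(W), (7,0)(W) — all W, so L
(7,3): →(5,3)(W), (4,3)(W), (7,2)(W) — all W, so L
(7,6): →(5,6)(W), (4,6)(W), (7,5)(W), (7,2)(W) — all W, so L
(7,8): →(5,8)(W), (4,8)(W), (7,7)(W), (7,4)(W) — all W, so L
Every other cell has at least one move into one of the L cells above, so it is W.
L cells per row: a=0: 4, a=1: 4, a=2: 4, a=3: 4, a=4: 2, a=5: 4, a=6: 4, a=7: 4; total 30.

30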